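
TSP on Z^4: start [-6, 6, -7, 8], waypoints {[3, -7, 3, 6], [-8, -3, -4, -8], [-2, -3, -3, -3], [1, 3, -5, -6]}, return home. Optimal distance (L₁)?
114
(one optimal route: (-6, 6, -7, 8) → (3, -7, 3, 6) → (-2, -3, -3, -3) → (-8, -3, -4, -8) → (1, 3, -5, -6) → (-6, 6, -7, 8))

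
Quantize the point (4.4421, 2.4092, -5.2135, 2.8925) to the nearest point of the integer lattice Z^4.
(4, 2, -5, 3)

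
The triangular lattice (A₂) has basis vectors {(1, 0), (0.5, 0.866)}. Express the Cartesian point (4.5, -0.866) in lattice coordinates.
5b₁ - b₂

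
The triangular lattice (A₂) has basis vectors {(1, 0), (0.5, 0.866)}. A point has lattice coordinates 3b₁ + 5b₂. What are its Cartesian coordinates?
(5.5, 4.33)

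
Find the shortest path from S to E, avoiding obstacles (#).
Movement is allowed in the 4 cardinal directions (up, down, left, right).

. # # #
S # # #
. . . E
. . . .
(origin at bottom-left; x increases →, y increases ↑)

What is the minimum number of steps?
4
(one shortest path: (0, 2) → (0, 1) → (1, 1) → (2, 1) → (3, 1))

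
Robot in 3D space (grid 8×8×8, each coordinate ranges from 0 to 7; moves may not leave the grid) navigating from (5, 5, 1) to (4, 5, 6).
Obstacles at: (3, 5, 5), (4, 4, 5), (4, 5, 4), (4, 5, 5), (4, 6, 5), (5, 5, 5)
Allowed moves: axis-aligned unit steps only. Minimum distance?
8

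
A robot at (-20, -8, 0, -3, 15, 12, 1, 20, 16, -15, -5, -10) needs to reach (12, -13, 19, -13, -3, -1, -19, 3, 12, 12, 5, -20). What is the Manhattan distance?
185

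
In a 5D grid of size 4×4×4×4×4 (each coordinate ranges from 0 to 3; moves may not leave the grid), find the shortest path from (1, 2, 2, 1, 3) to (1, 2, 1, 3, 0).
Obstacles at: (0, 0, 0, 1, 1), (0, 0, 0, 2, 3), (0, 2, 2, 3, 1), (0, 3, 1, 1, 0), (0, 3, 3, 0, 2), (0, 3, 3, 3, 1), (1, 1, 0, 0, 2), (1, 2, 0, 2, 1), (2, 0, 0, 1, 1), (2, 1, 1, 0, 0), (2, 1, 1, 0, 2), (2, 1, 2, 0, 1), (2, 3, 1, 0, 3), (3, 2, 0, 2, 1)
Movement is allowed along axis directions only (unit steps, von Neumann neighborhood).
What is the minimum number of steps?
6
(one shortest path: (1, 2, 2, 1, 3) → (1, 2, 1, 1, 3) → (1, 2, 1, 2, 3) → (1, 2, 1, 3, 3) → (1, 2, 1, 3, 2) → (1, 2, 1, 3, 1) → (1, 2, 1, 3, 0))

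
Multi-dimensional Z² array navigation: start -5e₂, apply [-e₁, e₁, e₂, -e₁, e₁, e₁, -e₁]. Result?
(0, -4)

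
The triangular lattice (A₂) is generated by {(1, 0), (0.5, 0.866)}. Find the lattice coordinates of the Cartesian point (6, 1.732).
5b₁ + 2b₂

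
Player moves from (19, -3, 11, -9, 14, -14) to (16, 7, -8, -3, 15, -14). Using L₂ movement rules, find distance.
22.5167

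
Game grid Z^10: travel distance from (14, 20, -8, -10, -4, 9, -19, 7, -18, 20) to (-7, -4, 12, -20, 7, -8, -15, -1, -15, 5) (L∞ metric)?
24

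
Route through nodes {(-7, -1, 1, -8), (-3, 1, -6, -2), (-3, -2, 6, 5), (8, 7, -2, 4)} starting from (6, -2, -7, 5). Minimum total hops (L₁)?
86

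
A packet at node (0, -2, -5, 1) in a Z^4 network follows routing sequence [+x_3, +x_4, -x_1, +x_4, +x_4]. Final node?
(-1, -2, -4, 4)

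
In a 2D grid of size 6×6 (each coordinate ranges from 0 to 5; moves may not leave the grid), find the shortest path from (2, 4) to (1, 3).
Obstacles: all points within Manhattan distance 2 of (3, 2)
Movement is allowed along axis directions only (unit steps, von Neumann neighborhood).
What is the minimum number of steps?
2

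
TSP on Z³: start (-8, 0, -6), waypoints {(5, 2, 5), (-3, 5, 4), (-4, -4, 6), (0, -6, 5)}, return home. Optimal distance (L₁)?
72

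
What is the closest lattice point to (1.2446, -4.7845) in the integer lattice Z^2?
(1, -5)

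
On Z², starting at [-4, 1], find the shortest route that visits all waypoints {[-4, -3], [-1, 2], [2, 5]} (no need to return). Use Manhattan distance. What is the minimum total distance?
18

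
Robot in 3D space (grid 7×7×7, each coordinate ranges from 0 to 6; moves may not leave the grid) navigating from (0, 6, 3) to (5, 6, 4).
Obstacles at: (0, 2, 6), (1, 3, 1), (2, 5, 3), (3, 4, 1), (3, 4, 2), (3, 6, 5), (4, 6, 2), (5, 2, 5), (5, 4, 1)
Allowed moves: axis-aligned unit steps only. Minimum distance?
6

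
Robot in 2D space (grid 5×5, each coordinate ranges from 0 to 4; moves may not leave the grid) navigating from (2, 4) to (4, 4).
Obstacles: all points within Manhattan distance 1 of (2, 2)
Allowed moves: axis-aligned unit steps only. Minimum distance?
2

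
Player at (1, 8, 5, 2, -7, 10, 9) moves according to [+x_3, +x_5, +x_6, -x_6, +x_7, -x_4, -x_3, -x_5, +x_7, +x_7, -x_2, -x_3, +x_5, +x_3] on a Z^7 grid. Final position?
(1, 7, 5, 1, -6, 10, 12)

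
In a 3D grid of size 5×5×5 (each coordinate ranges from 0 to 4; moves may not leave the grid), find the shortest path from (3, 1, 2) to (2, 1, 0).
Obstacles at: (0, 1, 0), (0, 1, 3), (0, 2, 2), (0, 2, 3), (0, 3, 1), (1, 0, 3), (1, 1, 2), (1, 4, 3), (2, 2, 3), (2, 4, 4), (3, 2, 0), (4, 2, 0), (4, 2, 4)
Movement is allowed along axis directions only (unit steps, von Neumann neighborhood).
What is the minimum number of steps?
3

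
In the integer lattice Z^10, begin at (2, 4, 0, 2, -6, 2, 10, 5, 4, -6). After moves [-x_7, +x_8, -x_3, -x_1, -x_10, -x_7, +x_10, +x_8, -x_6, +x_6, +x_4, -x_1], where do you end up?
(0, 4, -1, 3, -6, 2, 8, 7, 4, -6)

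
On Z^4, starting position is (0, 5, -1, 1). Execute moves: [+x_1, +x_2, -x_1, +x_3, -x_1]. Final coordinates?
(-1, 6, 0, 1)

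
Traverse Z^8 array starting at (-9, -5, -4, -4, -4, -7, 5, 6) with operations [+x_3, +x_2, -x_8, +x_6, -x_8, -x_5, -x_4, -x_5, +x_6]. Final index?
(-9, -4, -3, -5, -6, -5, 5, 4)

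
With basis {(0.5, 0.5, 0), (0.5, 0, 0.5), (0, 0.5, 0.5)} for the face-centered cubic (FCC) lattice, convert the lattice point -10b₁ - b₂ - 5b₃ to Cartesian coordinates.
(-5.5, -7.5, -3)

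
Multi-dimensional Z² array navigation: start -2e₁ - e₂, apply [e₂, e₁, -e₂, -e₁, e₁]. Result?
(-1, -1)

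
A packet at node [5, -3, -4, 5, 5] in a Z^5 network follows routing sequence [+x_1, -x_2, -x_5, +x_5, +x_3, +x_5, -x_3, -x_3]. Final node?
(6, -4, -5, 5, 6)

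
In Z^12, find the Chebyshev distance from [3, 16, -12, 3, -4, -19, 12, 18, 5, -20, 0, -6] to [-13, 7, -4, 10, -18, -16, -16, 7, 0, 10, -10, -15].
30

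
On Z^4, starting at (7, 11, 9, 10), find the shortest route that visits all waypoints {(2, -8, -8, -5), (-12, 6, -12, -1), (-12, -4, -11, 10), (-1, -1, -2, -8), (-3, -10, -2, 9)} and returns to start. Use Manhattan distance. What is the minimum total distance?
194
(one optimal route: (7, 11, 9, 10) → (-1, -1, -2, -8) → (2, -8, -8, -5) → (-12, 6, -12, -1) → (-12, -4, -11, 10) → (-3, -10, -2, 9) → (7, 11, 9, 10))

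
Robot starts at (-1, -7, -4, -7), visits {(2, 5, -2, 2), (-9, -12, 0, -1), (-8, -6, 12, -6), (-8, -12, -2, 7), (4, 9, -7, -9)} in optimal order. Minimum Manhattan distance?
114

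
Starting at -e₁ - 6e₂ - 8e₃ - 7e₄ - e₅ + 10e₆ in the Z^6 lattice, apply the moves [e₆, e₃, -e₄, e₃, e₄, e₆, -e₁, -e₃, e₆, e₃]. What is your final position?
(-2, -6, -6, -7, -1, 13)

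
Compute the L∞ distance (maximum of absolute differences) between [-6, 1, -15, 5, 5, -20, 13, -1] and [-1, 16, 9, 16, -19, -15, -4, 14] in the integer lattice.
24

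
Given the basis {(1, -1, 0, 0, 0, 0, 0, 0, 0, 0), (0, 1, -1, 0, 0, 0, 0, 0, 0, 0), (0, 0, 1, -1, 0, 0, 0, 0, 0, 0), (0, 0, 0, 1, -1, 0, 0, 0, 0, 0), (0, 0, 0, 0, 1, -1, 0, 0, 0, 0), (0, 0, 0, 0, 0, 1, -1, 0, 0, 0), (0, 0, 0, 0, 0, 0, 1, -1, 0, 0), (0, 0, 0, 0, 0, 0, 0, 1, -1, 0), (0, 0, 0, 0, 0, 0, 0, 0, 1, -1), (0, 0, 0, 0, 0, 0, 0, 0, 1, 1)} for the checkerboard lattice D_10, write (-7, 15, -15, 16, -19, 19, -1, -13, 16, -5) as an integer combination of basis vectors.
-7b₁ + 8b₂ - 7b₃ + 9b₄ - 10b₅ + 9b₆ + 8b₇ - 5b₈ + 8b₉ + 3b₁₀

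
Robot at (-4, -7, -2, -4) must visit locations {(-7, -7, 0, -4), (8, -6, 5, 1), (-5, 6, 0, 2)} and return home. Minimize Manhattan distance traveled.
82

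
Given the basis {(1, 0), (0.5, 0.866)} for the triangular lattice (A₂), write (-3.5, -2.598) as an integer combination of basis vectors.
-2b₁ - 3b₂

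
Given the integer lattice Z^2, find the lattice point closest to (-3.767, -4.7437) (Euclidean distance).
(-4, -5)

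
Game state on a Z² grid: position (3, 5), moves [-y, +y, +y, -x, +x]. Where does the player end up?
(3, 6)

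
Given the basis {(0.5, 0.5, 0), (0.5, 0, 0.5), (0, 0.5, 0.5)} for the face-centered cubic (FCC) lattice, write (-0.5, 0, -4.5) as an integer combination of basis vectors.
4b₁ - 5b₂ - 4b₃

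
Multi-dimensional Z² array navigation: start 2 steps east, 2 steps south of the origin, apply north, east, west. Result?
(2, -1)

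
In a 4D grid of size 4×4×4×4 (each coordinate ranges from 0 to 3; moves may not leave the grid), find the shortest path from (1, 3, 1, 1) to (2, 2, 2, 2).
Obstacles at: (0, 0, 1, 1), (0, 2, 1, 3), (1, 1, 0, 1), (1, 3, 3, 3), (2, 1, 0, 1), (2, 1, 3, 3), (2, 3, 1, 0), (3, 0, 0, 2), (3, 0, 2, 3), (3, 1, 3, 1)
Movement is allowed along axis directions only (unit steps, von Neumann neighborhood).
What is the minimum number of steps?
4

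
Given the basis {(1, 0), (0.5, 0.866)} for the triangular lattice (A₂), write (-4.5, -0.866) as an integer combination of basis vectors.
-4b₁ - b₂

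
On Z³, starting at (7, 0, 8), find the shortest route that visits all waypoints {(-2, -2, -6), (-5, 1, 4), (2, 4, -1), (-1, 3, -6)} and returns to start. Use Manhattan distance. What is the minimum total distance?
66
(one optimal route: (7, 0, 8) → (-5, 1, 4) → (-2, -2, -6) → (-1, 3, -6) → (2, 4, -1) → (7, 0, 8))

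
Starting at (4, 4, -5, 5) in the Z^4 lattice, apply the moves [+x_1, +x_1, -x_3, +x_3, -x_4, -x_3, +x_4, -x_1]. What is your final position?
(5, 4, -6, 5)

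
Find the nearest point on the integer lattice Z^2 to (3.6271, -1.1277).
(4, -1)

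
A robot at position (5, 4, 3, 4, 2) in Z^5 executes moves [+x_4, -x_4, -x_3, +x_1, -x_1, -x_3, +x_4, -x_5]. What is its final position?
(5, 4, 1, 5, 1)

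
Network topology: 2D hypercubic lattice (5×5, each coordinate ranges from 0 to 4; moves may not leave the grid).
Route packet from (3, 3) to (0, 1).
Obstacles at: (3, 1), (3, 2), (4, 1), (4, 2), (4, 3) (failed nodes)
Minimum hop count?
5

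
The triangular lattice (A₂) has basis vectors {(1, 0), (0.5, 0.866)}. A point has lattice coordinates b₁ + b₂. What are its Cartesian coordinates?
(1.5, 0.866)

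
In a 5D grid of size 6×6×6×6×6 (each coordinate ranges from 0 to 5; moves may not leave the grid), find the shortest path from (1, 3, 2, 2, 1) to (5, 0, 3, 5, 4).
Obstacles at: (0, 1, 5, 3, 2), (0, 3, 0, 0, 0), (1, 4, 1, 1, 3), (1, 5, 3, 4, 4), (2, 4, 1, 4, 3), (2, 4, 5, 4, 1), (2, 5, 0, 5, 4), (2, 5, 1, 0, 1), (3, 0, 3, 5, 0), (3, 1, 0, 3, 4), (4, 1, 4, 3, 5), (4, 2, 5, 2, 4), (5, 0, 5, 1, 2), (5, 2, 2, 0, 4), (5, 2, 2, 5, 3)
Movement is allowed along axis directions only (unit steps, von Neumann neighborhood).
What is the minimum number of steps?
14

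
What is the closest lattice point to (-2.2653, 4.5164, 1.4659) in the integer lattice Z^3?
(-2, 5, 1)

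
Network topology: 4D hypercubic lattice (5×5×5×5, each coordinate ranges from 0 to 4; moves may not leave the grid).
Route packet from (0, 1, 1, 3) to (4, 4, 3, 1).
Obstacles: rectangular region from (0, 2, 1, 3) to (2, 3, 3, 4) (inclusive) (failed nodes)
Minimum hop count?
11
(one shortest path: (0, 1, 1, 3) → (1, 1, 1, 3) → (2, 1, 1, 3) → (3, 1, 1, 3) → (4, 1, 1, 3) → (4, 2, 1, 3) → (4, 3, 1, 3) → (4, 4, 1, 3) → (4, 4, 2, 3) → (4, 4, 3, 3) → (4, 4, 3, 2) → (4, 4, 3, 1))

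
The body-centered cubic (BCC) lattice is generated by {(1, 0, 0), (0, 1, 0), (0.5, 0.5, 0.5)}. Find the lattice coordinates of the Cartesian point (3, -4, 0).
3b₁ - 4b₂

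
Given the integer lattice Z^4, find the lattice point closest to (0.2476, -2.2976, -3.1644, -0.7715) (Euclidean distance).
(0, -2, -3, -1)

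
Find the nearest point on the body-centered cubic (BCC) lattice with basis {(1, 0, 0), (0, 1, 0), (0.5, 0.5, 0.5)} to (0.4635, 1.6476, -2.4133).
(0.5, 1.5, -2.5)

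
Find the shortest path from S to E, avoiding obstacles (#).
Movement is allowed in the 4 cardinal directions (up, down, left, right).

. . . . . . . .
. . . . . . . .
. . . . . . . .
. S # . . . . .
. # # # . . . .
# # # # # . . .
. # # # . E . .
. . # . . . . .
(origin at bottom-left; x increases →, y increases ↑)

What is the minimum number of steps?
9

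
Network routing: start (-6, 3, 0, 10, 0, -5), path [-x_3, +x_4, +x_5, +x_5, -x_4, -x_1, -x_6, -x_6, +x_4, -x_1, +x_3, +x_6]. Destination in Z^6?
(-8, 3, 0, 11, 2, -6)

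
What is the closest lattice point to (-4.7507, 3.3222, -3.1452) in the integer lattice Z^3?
(-5, 3, -3)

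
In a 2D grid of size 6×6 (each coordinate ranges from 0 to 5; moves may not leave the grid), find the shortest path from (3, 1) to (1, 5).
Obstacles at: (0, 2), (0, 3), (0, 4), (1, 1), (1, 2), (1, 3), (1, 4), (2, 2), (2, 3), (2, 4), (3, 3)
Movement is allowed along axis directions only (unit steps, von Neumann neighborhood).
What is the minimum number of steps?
8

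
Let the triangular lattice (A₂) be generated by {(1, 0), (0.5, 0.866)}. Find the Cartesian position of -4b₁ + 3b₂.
(-2.5, 2.598)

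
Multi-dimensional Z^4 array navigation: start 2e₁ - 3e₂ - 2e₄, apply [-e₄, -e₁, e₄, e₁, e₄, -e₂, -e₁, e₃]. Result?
(1, -4, 1, -1)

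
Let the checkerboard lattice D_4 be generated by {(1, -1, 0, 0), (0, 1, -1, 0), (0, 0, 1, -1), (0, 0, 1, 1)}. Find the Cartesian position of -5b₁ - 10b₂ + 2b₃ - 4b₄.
(-5, -5, 8, -6)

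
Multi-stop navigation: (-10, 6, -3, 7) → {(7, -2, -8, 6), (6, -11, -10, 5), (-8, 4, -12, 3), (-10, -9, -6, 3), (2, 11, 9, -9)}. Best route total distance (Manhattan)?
125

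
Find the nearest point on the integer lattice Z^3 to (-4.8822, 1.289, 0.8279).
(-5, 1, 1)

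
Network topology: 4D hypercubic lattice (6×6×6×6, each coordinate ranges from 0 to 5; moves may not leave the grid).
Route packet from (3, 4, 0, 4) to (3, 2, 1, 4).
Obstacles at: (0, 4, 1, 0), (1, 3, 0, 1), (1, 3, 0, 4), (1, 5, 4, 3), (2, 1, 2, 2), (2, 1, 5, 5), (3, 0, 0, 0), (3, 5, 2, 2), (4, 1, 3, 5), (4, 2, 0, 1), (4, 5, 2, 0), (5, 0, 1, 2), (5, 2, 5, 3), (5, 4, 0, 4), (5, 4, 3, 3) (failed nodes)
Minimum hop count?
3
(one shortest path: (3, 4, 0, 4) → (3, 3, 0, 4) → (3, 2, 0, 4) → (3, 2, 1, 4))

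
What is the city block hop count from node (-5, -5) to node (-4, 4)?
10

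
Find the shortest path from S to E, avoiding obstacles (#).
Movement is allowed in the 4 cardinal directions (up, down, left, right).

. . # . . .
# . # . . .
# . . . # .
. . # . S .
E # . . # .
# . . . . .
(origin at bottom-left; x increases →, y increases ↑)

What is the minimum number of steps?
7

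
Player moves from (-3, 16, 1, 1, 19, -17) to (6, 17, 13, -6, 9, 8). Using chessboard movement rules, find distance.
25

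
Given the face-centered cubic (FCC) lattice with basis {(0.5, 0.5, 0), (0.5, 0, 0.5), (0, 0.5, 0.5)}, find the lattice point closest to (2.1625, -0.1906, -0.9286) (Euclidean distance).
(2, 0, -1)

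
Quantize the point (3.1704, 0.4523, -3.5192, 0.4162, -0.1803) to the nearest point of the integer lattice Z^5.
(3, 0, -4, 0, 0)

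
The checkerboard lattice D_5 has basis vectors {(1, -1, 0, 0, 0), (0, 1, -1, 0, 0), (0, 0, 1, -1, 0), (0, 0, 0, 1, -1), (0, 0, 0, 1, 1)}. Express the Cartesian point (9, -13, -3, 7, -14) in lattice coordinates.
9b₁ - 4b₂ - 7b₃ + 7b₄ - 7b₅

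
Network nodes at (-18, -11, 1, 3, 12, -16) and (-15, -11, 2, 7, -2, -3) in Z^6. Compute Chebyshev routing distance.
14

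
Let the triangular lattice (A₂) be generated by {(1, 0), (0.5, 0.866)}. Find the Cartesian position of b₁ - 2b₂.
(0, -1.732)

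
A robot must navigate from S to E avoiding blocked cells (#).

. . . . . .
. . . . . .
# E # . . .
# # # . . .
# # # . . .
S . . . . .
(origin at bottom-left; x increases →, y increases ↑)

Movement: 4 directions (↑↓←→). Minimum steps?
10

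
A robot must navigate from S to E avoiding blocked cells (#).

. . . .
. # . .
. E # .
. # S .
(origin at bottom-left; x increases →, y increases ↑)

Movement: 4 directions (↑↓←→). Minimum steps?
10
(one shortest path: (2, 0) → (3, 0) → (3, 1) → (3, 2) → (2, 2) → (2, 3) → (1, 3) → (0, 3) → (0, 2) → (0, 1) → (1, 1))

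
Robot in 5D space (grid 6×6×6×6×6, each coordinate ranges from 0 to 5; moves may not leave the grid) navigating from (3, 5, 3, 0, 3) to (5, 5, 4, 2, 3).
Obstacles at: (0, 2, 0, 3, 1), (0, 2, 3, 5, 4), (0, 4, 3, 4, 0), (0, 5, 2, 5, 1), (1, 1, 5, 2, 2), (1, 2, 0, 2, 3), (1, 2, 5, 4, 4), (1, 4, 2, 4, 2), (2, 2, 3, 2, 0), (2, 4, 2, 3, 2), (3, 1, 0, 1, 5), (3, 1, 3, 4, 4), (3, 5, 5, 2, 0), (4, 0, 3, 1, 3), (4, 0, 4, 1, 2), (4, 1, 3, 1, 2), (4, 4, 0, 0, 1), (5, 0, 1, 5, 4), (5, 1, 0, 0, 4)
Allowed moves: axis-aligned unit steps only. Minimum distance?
5
(one shortest path: (3, 5, 3, 0, 3) → (4, 5, 3, 0, 3) → (5, 5, 3, 0, 3) → (5, 5, 4, 0, 3) → (5, 5, 4, 1, 3) → (5, 5, 4, 2, 3))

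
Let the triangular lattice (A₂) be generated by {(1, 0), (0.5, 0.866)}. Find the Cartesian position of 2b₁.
(2, 0)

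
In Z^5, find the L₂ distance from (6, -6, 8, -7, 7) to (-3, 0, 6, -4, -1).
13.9284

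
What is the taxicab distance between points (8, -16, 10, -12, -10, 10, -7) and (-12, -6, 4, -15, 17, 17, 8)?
88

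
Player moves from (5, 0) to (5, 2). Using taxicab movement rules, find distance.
2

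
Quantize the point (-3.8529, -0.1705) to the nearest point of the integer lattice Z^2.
(-4, 0)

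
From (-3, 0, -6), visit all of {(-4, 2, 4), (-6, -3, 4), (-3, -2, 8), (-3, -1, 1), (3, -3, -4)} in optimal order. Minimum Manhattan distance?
46
(one optimal route: (-3, 0, -6) → (3, -3, -4) → (-3, -1, 1) → (-4, 2, 4) → (-6, -3, 4) → (-3, -2, 8))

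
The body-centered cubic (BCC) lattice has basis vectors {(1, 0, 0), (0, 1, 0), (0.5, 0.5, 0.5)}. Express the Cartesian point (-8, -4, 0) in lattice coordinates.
-8b₁ - 4b₂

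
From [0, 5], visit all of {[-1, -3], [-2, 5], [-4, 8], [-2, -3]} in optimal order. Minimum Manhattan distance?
21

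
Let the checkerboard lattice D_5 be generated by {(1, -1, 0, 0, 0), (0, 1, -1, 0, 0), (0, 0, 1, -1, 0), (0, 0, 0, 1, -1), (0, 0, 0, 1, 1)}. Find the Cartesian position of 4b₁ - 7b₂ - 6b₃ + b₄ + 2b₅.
(4, -11, 1, 9, 1)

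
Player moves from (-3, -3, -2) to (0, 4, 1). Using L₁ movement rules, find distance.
13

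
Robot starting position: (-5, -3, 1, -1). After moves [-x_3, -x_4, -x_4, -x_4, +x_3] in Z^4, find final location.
(-5, -3, 1, -4)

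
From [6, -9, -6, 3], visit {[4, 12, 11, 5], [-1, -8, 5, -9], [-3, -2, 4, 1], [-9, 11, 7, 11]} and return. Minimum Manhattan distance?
148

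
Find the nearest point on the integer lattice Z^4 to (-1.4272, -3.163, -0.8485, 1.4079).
(-1, -3, -1, 1)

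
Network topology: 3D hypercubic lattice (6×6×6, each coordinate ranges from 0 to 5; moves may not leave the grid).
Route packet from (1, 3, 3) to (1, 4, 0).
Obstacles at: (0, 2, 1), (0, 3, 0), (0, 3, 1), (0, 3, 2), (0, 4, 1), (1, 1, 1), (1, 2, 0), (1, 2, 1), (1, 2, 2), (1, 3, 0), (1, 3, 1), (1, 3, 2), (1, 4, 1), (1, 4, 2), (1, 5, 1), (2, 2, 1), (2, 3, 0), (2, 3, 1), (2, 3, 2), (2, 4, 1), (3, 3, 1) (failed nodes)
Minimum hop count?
8
(one shortest path: (1, 3, 3) → (0, 3, 3) → (0, 4, 3) → (0, 5, 3) → (0, 5, 2) → (0, 5, 1) → (0, 5, 0) → (1, 5, 0) → (1, 4, 0))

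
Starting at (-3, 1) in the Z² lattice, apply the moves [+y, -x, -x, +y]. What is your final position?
(-5, 3)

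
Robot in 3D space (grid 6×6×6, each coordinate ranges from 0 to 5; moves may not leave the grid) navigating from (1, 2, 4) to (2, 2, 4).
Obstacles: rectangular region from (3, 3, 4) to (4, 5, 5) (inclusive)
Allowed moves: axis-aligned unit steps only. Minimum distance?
1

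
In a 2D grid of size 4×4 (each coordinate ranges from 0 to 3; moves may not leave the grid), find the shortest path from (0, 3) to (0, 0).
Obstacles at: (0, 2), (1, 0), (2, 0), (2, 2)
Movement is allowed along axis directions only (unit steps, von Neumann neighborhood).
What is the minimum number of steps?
5
(one shortest path: (0, 3) → (1, 3) → (1, 2) → (1, 1) → (0, 1) → (0, 0))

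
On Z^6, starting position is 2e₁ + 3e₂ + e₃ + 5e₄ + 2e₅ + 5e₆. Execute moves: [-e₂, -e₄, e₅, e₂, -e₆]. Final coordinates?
(2, 3, 1, 4, 3, 4)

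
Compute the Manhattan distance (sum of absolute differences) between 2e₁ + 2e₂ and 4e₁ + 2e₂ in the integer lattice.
2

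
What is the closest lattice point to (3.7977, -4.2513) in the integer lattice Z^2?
(4, -4)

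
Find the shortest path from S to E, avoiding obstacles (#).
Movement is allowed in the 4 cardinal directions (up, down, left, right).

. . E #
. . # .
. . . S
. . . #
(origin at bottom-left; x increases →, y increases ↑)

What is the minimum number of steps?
5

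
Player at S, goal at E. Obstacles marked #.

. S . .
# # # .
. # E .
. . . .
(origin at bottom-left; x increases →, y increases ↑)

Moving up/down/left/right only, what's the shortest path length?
5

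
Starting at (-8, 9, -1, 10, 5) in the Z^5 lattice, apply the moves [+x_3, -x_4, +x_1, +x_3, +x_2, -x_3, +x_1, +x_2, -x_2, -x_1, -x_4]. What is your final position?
(-7, 10, 0, 8, 5)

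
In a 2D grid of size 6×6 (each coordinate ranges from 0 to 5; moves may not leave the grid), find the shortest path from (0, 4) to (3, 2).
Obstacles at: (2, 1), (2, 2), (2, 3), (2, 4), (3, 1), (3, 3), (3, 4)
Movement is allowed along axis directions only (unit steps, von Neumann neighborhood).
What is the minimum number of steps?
9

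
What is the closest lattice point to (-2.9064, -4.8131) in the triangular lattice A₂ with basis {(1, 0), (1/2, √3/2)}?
(-3, -5.196)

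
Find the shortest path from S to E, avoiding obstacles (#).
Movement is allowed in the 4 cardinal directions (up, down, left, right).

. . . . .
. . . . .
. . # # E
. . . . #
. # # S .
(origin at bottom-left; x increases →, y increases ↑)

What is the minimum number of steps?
9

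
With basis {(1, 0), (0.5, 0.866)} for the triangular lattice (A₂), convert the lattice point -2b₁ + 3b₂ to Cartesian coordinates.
(-0.5, 2.598)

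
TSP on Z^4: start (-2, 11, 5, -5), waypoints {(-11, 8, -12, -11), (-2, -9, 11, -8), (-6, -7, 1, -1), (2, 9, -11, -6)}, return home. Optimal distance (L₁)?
138
(one optimal route: (-2, 11, 5, -5) → (-2, -9, 11, -8) → (-6, -7, 1, -1) → (-11, 8, -12, -11) → (2, 9, -11, -6) → (-2, 11, 5, -5))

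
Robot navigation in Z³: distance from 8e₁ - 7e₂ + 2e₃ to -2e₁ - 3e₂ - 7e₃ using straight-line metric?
14.0357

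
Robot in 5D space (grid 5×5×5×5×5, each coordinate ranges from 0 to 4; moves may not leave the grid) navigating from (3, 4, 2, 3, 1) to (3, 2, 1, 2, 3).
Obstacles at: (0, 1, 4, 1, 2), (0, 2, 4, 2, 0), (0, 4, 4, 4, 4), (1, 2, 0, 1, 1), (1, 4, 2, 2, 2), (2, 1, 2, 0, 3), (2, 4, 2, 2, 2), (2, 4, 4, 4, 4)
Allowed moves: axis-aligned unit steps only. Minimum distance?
6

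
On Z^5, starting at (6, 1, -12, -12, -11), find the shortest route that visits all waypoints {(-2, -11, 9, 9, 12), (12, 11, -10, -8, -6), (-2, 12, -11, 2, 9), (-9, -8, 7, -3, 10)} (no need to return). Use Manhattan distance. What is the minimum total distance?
145
(one optimal route: (6, 1, -12, -12, -11) → (12, 11, -10, -8, -6) → (-2, 12, -11, 2, 9) → (-9, -8, 7, -3, 10) → (-2, -11, 9, 9, 12))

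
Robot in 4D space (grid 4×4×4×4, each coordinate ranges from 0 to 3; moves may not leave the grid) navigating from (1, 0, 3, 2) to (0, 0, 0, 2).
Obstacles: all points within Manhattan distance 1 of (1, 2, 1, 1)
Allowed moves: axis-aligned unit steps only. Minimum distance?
4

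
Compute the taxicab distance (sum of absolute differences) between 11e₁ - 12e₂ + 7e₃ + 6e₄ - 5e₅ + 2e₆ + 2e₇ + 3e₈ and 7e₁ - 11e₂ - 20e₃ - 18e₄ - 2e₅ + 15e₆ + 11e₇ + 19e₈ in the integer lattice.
97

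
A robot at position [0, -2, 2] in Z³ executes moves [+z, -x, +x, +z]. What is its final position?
(0, -2, 4)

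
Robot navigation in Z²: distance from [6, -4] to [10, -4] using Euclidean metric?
4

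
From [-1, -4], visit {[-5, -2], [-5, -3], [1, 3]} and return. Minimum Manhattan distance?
26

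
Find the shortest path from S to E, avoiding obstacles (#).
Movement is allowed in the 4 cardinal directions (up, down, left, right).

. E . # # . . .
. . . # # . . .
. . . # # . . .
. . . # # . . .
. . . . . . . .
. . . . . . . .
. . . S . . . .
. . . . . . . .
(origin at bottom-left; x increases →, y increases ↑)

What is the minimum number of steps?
8
(one shortest path: (3, 1) → (2, 1) → (1, 1) → (1, 2) → (1, 3) → (1, 4) → (1, 5) → (1, 6) → (1, 7))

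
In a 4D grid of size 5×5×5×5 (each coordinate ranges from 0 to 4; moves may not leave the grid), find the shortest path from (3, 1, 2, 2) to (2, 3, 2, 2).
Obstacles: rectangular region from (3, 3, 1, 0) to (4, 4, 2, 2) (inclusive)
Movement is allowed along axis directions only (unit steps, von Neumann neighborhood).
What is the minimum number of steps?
3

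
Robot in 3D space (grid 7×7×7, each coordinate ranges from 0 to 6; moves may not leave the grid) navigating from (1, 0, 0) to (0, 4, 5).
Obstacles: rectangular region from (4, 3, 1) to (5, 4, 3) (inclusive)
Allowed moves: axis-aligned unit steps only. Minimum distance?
10
(one shortest path: (1, 0, 0) → (0, 0, 0) → (0, 1, 0) → (0, 2, 0) → (0, 3, 0) → (0, 4, 0) → (0, 4, 1) → (0, 4, 2) → (0, 4, 3) → (0, 4, 4) → (0, 4, 5))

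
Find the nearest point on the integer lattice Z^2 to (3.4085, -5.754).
(3, -6)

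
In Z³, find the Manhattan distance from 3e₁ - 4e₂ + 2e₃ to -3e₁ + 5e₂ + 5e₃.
18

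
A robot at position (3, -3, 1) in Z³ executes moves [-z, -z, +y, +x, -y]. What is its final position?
(4, -3, -1)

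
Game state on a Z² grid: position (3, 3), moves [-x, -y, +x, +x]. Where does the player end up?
(4, 2)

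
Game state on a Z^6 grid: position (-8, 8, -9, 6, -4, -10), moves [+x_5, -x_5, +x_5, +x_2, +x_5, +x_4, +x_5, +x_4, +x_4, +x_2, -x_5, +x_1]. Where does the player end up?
(-7, 10, -9, 9, -2, -10)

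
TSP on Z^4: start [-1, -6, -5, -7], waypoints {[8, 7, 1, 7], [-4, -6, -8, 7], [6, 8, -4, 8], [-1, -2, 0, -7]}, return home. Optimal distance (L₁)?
100
(one optimal route: (-1, -6, -5, -7) → (-4, -6, -8, 7) → (6, 8, -4, 8) → (8, 7, 1, 7) → (-1, -2, 0, -7) → (-1, -6, -5, -7))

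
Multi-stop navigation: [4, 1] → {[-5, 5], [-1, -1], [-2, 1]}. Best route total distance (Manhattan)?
17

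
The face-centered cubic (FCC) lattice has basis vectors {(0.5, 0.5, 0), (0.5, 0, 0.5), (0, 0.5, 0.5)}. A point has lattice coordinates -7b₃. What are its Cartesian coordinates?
(0, -3.5, -3.5)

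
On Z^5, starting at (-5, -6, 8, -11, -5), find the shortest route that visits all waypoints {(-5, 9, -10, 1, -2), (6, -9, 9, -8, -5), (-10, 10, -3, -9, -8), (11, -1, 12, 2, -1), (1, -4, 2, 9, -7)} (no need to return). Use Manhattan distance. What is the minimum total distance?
157
(one optimal route: (-5, -6, 8, -11, -5) → (6, -9, 9, -8, -5) → (11, -1, 12, 2, -1) → (1, -4, 2, 9, -7) → (-5, 9, -10, 1, -2) → (-10, 10, -3, -9, -8))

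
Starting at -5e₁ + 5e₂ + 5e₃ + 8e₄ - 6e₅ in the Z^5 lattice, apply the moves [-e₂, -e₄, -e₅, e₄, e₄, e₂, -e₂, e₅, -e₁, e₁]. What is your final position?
(-5, 4, 5, 9, -6)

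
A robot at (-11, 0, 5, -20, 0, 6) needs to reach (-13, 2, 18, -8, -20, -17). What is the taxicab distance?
72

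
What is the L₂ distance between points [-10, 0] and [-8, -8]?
8.24621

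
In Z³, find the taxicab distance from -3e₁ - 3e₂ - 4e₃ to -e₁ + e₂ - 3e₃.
7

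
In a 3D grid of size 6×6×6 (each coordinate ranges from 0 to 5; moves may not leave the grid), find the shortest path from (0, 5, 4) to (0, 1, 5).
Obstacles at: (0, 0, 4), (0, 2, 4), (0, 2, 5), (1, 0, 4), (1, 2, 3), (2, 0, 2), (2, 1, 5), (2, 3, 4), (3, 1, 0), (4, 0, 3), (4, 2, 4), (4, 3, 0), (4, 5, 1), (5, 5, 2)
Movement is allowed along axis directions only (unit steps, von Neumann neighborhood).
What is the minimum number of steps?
7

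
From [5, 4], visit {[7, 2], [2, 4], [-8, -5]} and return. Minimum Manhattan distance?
48
(one optimal route: (5, 4) → (7, 2) → (-8, -5) → (2, 4) → (5, 4))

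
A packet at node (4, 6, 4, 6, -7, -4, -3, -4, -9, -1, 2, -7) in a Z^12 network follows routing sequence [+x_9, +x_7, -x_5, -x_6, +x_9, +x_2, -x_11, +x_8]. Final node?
(4, 7, 4, 6, -8, -5, -2, -3, -7, -1, 1, -7)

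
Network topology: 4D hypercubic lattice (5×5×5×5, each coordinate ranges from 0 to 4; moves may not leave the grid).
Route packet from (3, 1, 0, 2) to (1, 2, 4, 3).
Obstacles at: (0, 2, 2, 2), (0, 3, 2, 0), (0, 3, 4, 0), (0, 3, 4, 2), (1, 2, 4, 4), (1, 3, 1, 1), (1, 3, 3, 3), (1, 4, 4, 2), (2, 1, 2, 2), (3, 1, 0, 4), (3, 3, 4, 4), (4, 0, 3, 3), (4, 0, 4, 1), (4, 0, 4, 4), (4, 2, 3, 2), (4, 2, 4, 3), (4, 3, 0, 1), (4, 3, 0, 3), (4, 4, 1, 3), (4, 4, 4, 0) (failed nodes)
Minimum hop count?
8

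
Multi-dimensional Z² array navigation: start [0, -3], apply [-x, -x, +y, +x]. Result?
(-1, -2)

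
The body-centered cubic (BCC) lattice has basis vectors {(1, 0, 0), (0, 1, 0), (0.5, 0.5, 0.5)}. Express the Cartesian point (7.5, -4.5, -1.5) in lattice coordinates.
9b₁ - 3b₂ - 3b₃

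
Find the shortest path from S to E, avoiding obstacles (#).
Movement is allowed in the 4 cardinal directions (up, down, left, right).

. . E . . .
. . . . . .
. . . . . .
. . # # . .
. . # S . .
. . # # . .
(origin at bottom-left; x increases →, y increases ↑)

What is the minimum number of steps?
7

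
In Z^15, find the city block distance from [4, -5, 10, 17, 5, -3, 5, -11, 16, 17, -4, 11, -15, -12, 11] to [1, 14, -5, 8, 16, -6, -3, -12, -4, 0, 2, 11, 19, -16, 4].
157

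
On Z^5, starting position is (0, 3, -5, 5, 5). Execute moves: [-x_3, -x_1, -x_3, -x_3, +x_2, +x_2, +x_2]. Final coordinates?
(-1, 6, -8, 5, 5)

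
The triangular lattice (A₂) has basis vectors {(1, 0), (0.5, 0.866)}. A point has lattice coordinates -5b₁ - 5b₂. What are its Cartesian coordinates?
(-7.5, -4.33)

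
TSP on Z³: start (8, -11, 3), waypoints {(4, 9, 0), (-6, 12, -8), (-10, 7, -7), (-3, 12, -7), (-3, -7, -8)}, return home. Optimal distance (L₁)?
106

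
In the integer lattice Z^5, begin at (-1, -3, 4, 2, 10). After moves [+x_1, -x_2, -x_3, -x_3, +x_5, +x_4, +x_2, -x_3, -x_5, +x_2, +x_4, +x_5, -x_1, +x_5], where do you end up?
(-1, -2, 1, 4, 12)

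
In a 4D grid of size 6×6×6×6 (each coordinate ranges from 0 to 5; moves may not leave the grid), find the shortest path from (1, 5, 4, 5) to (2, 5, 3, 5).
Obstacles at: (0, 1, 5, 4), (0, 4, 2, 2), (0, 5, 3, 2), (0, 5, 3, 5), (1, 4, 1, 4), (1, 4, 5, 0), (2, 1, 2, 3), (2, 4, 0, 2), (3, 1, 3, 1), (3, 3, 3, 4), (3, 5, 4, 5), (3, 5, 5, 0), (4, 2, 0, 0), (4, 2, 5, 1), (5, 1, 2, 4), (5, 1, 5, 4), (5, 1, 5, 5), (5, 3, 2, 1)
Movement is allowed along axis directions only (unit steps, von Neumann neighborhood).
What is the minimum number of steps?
2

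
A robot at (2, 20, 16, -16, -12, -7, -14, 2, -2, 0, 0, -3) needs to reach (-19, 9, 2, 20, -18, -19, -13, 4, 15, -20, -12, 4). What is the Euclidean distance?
55.8659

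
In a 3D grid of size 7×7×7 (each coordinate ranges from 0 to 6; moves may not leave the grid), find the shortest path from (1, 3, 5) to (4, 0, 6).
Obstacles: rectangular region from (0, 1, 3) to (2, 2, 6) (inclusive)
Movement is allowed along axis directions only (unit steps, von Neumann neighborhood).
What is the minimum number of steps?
7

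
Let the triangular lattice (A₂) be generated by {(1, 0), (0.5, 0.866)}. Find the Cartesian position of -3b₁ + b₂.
(-2.5, 0.866)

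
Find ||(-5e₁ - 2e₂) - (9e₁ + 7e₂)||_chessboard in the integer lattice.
14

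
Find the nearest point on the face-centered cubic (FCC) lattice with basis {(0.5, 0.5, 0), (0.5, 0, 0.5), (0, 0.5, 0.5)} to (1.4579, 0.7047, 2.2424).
(1.5, 0.5, 2)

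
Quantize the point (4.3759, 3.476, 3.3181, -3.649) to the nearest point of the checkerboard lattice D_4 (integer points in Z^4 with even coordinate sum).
(4, 3, 3, -4)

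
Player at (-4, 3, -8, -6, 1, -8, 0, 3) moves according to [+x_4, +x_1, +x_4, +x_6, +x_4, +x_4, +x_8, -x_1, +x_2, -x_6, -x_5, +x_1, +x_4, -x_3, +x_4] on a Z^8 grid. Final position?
(-3, 4, -9, 0, 0, -8, 0, 4)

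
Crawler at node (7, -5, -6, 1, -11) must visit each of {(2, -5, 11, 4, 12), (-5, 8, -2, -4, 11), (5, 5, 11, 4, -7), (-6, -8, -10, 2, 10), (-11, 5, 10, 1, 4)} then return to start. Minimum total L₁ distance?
210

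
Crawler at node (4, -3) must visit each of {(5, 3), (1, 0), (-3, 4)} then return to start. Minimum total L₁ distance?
30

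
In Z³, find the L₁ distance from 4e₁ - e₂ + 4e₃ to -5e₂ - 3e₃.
15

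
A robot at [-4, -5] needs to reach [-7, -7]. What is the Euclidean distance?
3.60555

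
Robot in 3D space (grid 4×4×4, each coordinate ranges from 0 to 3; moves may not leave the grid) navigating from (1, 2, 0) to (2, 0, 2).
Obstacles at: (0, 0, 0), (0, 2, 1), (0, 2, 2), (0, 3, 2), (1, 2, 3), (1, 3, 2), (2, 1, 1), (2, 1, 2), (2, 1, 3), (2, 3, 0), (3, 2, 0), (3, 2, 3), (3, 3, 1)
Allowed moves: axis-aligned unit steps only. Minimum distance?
5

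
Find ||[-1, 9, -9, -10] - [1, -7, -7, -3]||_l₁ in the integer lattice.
27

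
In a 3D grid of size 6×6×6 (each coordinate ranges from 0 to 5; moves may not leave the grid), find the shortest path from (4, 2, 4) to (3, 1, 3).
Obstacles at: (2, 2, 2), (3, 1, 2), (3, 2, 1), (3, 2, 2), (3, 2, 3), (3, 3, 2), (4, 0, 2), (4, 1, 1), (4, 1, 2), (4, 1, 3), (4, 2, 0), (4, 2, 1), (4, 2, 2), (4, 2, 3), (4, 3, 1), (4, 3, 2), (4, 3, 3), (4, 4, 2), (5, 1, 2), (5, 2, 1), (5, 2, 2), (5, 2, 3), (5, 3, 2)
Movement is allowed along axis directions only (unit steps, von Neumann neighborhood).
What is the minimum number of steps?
3
(one shortest path: (4, 2, 4) → (3, 2, 4) → (3, 1, 4) → (3, 1, 3))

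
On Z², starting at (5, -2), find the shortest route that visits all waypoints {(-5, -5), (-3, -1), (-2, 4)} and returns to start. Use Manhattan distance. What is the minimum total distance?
38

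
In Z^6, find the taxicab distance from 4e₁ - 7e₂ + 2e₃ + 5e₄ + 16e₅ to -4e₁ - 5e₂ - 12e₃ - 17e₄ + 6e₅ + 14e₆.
70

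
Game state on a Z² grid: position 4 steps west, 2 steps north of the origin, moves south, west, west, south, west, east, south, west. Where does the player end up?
(-7, -1)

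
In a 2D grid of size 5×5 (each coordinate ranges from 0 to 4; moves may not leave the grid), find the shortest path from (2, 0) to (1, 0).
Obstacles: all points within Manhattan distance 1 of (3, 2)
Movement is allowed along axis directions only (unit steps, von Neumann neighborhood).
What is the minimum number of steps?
1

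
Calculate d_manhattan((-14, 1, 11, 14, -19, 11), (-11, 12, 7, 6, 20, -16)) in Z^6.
92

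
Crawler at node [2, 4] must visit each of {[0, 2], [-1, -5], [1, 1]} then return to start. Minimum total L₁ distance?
24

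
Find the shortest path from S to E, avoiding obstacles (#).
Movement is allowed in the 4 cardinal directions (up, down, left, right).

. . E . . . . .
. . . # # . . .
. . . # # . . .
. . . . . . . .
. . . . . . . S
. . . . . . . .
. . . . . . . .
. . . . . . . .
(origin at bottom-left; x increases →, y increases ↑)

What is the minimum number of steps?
9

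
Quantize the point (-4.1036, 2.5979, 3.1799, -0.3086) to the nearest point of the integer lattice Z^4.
(-4, 3, 3, 0)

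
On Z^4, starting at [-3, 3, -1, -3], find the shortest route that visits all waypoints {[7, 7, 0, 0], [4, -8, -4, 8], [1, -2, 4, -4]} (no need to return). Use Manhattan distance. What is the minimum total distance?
68
(one optimal route: (-3, 3, -1, -3) → (1, -2, 4, -4) → (7, 7, 0, 0) → (4, -8, -4, 8))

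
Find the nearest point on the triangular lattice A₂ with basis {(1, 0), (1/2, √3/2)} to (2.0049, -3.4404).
(2, -3.464)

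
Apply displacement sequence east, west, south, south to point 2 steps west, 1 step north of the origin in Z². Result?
(-2, -1)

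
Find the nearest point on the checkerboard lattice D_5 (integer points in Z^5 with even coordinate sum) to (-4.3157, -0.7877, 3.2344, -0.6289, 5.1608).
(-4, -1, 3, -1, 5)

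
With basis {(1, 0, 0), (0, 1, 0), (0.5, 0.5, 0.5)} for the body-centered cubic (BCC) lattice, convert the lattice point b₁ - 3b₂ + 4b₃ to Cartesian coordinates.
(3, -1, 2)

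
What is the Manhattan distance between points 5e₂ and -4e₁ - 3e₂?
12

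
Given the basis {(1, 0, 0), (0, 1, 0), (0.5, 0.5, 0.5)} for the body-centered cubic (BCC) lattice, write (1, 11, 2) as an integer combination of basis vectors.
-b₁ + 9b₂ + 4b₃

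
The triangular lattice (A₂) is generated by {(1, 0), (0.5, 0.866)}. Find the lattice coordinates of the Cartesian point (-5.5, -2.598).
-4b₁ - 3b₂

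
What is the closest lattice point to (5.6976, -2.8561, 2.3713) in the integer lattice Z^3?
(6, -3, 2)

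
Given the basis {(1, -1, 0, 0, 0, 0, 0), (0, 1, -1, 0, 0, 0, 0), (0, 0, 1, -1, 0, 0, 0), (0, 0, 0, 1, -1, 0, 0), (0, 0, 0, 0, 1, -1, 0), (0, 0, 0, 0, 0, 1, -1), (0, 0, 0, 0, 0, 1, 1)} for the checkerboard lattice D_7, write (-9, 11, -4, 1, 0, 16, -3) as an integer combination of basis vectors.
-9b₁ + 2b₂ - 2b₃ - b₄ - b₅ + 9b₆ + 6b₇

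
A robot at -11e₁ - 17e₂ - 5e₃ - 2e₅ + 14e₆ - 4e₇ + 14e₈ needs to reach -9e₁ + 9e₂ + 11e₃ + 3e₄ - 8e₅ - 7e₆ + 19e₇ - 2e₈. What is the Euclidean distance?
46.9787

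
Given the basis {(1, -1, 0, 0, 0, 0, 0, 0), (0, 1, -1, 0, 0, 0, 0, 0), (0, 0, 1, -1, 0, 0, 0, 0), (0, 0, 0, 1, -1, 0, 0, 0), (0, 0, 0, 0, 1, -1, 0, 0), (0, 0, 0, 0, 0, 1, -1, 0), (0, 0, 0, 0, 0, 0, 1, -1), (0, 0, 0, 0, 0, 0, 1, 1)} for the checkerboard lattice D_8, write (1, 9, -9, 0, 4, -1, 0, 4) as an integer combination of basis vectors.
b₁ + 10b₂ + b₃ + b₄ + 5b₅ + 4b₆ + 4b₈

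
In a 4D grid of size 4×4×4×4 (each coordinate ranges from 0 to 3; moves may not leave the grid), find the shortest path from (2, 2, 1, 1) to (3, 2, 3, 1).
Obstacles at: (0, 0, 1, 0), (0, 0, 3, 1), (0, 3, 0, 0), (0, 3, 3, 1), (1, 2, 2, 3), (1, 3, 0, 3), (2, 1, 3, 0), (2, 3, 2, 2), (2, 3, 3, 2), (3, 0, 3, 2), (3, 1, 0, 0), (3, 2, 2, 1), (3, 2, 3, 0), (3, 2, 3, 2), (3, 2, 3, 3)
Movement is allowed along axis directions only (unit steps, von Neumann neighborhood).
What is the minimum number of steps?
3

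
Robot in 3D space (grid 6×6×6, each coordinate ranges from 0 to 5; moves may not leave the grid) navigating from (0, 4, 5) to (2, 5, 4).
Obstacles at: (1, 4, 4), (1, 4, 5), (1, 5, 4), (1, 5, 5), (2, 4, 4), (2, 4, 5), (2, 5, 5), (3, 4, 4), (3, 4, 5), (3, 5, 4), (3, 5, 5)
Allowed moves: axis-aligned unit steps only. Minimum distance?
6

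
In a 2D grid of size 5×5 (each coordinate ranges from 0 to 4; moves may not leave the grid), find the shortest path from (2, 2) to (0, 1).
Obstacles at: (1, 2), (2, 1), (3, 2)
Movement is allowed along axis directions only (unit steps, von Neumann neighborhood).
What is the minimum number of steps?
5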